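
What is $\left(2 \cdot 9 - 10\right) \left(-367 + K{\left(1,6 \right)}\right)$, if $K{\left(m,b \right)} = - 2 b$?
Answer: $-3032$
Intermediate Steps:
$\left(2 \cdot 9 - 10\right) \left(-367 + K{\left(1,6 \right)}\right) = \left(2 \cdot 9 - 10\right) \left(-367 - 12\right) = \left(18 - 10\right) \left(-367 - 12\right) = 8 \left(-379\right) = -3032$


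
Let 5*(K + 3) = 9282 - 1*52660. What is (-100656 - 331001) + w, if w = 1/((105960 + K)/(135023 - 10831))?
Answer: -209960365439/486407 ≈ -4.3166e+5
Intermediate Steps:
K = -43393/5 (K = -3 + (9282 - 1*52660)/5 = -3 + (9282 - 52660)/5 = -3 + (⅕)*(-43378) = -3 - 43378/5 = -43393/5 ≈ -8678.6)
w = 620960/486407 (w = 1/((105960 - 43393/5)/(135023 - 10831)) = 1/((486407/5)/124192) = 1/((486407/5)*(1/124192)) = 1/(486407/620960) = 620960/486407 ≈ 1.2766)
(-100656 - 331001) + w = (-100656 - 331001) + 620960/486407 = -431657 + 620960/486407 = -209960365439/486407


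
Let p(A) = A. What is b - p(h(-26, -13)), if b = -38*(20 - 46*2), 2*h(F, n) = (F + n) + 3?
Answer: 2754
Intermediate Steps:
h(F, n) = 3/2 + F/2 + n/2 (h(F, n) = ((F + n) + 3)/2 = (3 + F + n)/2 = 3/2 + F/2 + n/2)
b = 2736 (b = -38*(20 - 92) = -38*(-72) = 2736)
b - p(h(-26, -13)) = 2736 - (3/2 + (½)*(-26) + (½)*(-13)) = 2736 - (3/2 - 13 - 13/2) = 2736 - 1*(-18) = 2736 + 18 = 2754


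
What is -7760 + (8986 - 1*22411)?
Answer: -21185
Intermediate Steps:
-7760 + (8986 - 1*22411) = -7760 + (8986 - 22411) = -7760 - 13425 = -21185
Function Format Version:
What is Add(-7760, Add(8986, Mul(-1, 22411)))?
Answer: -21185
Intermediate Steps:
Add(-7760, Add(8986, Mul(-1, 22411))) = Add(-7760, Add(8986, -22411)) = Add(-7760, -13425) = -21185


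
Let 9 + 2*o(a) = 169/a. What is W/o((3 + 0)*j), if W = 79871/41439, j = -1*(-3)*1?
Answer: 21783/55252 ≈ 0.39425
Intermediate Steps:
j = 3 (j = 3*1 = 3)
W = 79871/41439 (W = 79871*(1/41439) = 79871/41439 ≈ 1.9274)
o(a) = -9/2 + 169/(2*a) (o(a) = -9/2 + (169/a)/2 = -9/2 + 169/(2*a))
W/o((3 + 0)*j) = 79871/(41439*(((169 - 9*(3 + 0)*3)/(2*(((3 + 0)*3)))))) = 79871/(41439*(((169 - 27*3)/(2*((3*3)))))) = 79871/(41439*(((½)*(169 - 9*9)/9))) = 79871/(41439*(((½)*(⅑)*(169 - 81)))) = 79871/(41439*(((½)*(⅑)*88))) = 79871/(41439*(44/9)) = (79871/41439)*(9/44) = 21783/55252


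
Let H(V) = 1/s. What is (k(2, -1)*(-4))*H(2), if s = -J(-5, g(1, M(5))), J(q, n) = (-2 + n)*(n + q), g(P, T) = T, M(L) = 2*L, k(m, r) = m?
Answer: ⅕ ≈ 0.20000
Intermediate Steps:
s = -40 (s = -((2*5)² - 4*5 - 2*(-5) + (2*5)*(-5)) = -(10² - 2*10 + 10 + 10*(-5)) = -(100 - 20 + 10 - 50) = -1*40 = -40)
H(V) = -1/40 (H(V) = 1/(-40) = -1/40)
(k(2, -1)*(-4))*H(2) = (2*(-4))*(-1/40) = -8*(-1/40) = ⅕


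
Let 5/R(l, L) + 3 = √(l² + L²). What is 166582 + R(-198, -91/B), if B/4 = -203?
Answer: 87856694483638/527408089 + 580*√527529193/527408089 ≈ 1.6658e+5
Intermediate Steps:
B = -812 (B = 4*(-203) = -812)
R(l, L) = 5/(-3 + √(L² + l²)) (R(l, L) = 5/(-3 + √(l² + L²)) = 5/(-3 + √(L² + l²)))
166582 + R(-198, -91/B) = 166582 + 5/(-3 + √((-91/(-812))² + (-198)²)) = 166582 + 5/(-3 + √((-91*(-1/812))² + 39204)) = 166582 + 5/(-3 + √((13/116)² + 39204)) = 166582 + 5/(-3 + √(169/13456 + 39204)) = 166582 + 5/(-3 + √(527529193/13456)) = 166582 + 5/(-3 + √527529193/116)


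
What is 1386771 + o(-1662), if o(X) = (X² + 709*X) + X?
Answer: 2968995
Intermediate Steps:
o(X) = X² + 710*X
1386771 + o(-1662) = 1386771 - 1662*(710 - 1662) = 1386771 - 1662*(-952) = 1386771 + 1582224 = 2968995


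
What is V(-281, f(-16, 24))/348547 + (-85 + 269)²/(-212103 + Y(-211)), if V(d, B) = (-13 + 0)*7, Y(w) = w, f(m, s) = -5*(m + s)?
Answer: -5909863903/37000703879 ≈ -0.15972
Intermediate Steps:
f(m, s) = -5*m - 5*s
V(d, B) = -91 (V(d, B) = -13*7 = -91)
V(-281, f(-16, 24))/348547 + (-85 + 269)²/(-212103 + Y(-211)) = -91/348547 + (-85 + 269)²/(-212103 - 211) = -91*1/348547 + 184²/(-212314) = -91/348547 + 33856*(-1/212314) = -91/348547 - 16928/106157 = -5909863903/37000703879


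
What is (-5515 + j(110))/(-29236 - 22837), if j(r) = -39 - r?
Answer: 5664/52073 ≈ 0.10877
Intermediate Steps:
(-5515 + j(110))/(-29236 - 22837) = (-5515 + (-39 - 1*110))/(-29236 - 22837) = (-5515 + (-39 - 110))/(-52073) = (-5515 - 149)*(-1/52073) = -5664*(-1/52073) = 5664/52073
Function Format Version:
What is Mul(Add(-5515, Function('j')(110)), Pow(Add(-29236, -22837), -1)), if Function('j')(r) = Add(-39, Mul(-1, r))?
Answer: Rational(5664, 52073) ≈ 0.10877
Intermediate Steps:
Mul(Add(-5515, Function('j')(110)), Pow(Add(-29236, -22837), -1)) = Mul(Add(-5515, Add(-39, Mul(-1, 110))), Pow(Add(-29236, -22837), -1)) = Mul(Add(-5515, Add(-39, -110)), Pow(-52073, -1)) = Mul(Add(-5515, -149), Rational(-1, 52073)) = Mul(-5664, Rational(-1, 52073)) = Rational(5664, 52073)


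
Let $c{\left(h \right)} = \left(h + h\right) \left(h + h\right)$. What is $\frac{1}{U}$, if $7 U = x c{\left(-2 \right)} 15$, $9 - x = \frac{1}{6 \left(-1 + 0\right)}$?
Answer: $\frac{7}{2200} \approx 0.0031818$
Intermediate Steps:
$c{\left(h \right)} = 4 h^{2}$ ($c{\left(h \right)} = 2 h 2 h = 4 h^{2}$)
$x = \frac{55}{6}$ ($x = 9 - \frac{1}{6 \left(-1 + 0\right)} = 9 - \frac{1}{6 \left(-1\right)} = 9 - \frac{1}{-6} = 9 - - \frac{1}{6} = 9 + \frac{1}{6} = \frac{55}{6} \approx 9.1667$)
$U = \frac{2200}{7}$ ($U = \frac{\frac{55 \cdot 4 \left(-2\right)^{2}}{6} \cdot 15}{7} = \frac{\frac{55 \cdot 4 \cdot 4}{6} \cdot 15}{7} = \frac{\frac{55}{6} \cdot 16 \cdot 15}{7} = \frac{\frac{440}{3} \cdot 15}{7} = \frac{1}{7} \cdot 2200 = \frac{2200}{7} \approx 314.29$)
$\frac{1}{U} = \frac{1}{\frac{2200}{7}} = \frac{7}{2200}$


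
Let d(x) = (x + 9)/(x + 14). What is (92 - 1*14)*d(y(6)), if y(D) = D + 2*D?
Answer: 1053/16 ≈ 65.813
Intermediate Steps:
y(D) = 3*D
d(x) = (9 + x)/(14 + x)
(92 - 1*14)*d(y(6)) = (92 - 1*14)*((9 + 3*6)/(14 + 3*6)) = (92 - 14)*((9 + 18)/(14 + 18)) = 78*(27/32) = 1053/16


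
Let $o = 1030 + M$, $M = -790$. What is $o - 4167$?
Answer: $-3927$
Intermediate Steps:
$o = 240$ ($o = 1030 - 790 = 240$)
$o - 4167 = 240 - 4167 = -3927$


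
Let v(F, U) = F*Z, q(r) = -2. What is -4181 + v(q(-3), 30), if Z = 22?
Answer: -4225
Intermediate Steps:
v(F, U) = 22*F (v(F, U) = F*22 = 22*F)
-4181 + v(q(-3), 30) = -4181 + 22*(-2) = -4181 - 44 = -4225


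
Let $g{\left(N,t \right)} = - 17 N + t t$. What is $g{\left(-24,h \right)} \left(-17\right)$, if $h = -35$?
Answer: $-27761$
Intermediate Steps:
$g{\left(N,t \right)} = t^{2} - 17 N$ ($g{\left(N,t \right)} = - 17 N + t^{2} = t^{2} - 17 N$)
$g{\left(-24,h \right)} \left(-17\right) = \left(\left(-35\right)^{2} - -408\right) \left(-17\right) = \left(1225 + 408\right) \left(-17\right) = 1633 \left(-17\right) = -27761$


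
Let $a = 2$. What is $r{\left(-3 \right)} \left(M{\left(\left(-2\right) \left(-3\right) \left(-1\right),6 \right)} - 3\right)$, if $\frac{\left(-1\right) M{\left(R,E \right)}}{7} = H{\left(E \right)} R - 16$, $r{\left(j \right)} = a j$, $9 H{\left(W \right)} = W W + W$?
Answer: $-1830$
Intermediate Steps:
$H{\left(W \right)} = \frac{W}{9} + \frac{W^{2}}{9}$ ($H{\left(W \right)} = \frac{W W + W}{9} = \frac{W^{2} + W}{9} = \frac{W + W^{2}}{9} = \frac{W}{9} + \frac{W^{2}}{9}$)
$r{\left(j \right)} = 2 j$
$M{\left(R,E \right)} = 112 - \frac{7 E R \left(1 + E\right)}{9}$ ($M{\left(R,E \right)} = - 7 \left(\frac{E \left(1 + E\right)}{9} R - 16\right) = - 7 \left(\frac{E R \left(1 + E\right)}{9} - 16\right) = - 7 \left(-16 + \frac{E R \left(1 + E\right)}{9}\right) = 112 - \frac{7 E R \left(1 + E\right)}{9}$)
$r{\left(-3 \right)} \left(M{\left(\left(-2\right) \left(-3\right) \left(-1\right),6 \right)} - 3\right) = 2 \left(-3\right) \left(\left(112 - \frac{14 \left(-2\right) \left(-3\right) \left(-1\right) \left(1 + 6\right)}{3}\right) - 3\right) = - 6 \left(\left(112 - \frac{14}{3} \cdot 6 \left(-1\right) 7\right) - 3\right) = - 6 \left(\left(112 - \frac{14}{3} \left(-6\right) 7\right) - 3\right) = - 6 \left(\left(112 + 196\right) - 3\right) = - 6 \left(308 - 3\right) = \left(-6\right) 305 = -1830$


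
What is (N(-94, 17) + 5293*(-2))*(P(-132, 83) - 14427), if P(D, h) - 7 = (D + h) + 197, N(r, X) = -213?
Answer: 154123328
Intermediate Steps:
P(D, h) = 204 + D + h (P(D, h) = 7 + ((D + h) + 197) = 7 + (197 + D + h) = 204 + D + h)
(N(-94, 17) + 5293*(-2))*(P(-132, 83) - 14427) = (-213 + 5293*(-2))*((204 - 132 + 83) - 14427) = (-213 - 10586)*(155 - 14427) = -10799*(-14272) = 154123328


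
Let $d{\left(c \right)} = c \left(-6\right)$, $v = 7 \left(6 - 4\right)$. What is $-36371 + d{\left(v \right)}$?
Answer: $-36455$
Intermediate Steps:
$v = 14$ ($v = 7 \cdot 2 = 14$)
$d{\left(c \right)} = - 6 c$
$-36371 + d{\left(v \right)} = -36371 - 84 = -36455$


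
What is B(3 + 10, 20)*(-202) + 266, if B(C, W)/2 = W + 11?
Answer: -12258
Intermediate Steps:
B(C, W) = 22 + 2*W (B(C, W) = 2*(W + 11) = 2*(11 + W) = 22 + 2*W)
B(3 + 10, 20)*(-202) + 266 = (22 + 2*20)*(-202) + 266 = (22 + 40)*(-202) + 266 = 62*(-202) + 266 = -12524 + 266 = -12258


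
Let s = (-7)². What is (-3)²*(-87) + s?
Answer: -734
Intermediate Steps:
s = 49
(-3)²*(-87) + s = (-3)²*(-87) + 49 = 9*(-87) + 49 = -783 + 49 = -734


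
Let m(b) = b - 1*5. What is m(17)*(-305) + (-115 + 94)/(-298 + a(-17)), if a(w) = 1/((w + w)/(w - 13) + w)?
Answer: -259631742/70939 ≈ -3659.9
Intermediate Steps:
m(b) = -5 + b (m(b) = b - 5 = -5 + b)
a(w) = 1/(w + 2*w/(-13 + w)) (a(w) = 1/((2*w)/(-13 + w) + w) = 1/(2*w/(-13 + w) + w) = 1/(w + 2*w/(-13 + w)))
m(17)*(-305) + (-115 + 94)/(-298 + a(-17)) = (-5 + 17)*(-305) + (-115 + 94)/(-298 + (-13 - 17)/((-17)*(-11 - 17))) = 12*(-305) - 21/(-298 - 1/17*(-30)/(-28)) = -3660 - 21/(-298 - 1/17*(-1/28)*(-30)) = -3660 - 21/(-298 - 15/238) = -3660 - 21/(-70939/238) = -3660 - 21*(-238/70939) = -3660 + 4998/70939 = -259631742/70939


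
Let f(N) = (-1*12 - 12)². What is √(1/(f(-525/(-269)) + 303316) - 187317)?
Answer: I*√4324697518268399/151946 ≈ 432.8*I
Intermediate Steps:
f(N) = 576 (f(N) = (-12 - 12)² = (-24)² = 576)
√(1/(f(-525/(-269)) + 303316) - 187317) = √(1/(576 + 303316) - 187317) = √(1/303892 - 187317) = √(-56924137763/303892) = I*√4324697518268399/151946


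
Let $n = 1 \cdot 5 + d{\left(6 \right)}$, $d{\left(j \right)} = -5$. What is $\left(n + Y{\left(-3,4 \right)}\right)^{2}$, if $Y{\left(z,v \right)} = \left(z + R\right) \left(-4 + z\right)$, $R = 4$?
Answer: $49$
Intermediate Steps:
$Y{\left(z,v \right)} = \left(-4 + z\right) \left(4 + z\right)$ ($Y{\left(z,v \right)} = \left(z + 4\right) \left(-4 + z\right) = \left(4 + z\right) \left(-4 + z\right) = \left(-4 + z\right) \left(4 + z\right)$)
$n = 0$ ($n = 1 \cdot 5 - 5 = 5 - 5 = 0$)
$\left(n + Y{\left(-3,4 \right)}\right)^{2} = \left(0 - \left(16 - \left(-3\right)^{2}\right)\right)^{2} = \left(0 + \left(-16 + 9\right)\right)^{2} = \left(0 - 7\right)^{2} = \left(-7\right)^{2} = 49$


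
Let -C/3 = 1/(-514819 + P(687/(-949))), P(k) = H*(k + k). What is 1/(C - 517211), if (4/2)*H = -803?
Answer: -6685090/3457602083951 ≈ -1.9334e-6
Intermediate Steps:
H = -803/2 (H = (½)*(-803) = -803/2 ≈ -401.50)
P(k) = -803*k (P(k) = -803*(k + k)/2 = -803*k)
C = 39/6685090 (C = -3/(-514819 - 551661/(-949)) = -3/(-514819 - 551661*(-1)/949) = -3/(-514819 - 803*(-687/949)) = -3/(-514819 + 7557/13) = -3/(-6685090/13) = -3*(-13/6685090) = 39/6685090 ≈ 5.8339e-6)
1/(C - 517211) = 1/(39/6685090 - 517211) = 1/(-3457602083951/6685090) = -6685090/3457602083951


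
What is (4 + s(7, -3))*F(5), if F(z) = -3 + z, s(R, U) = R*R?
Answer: 106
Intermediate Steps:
s(R, U) = R²
(4 + s(7, -3))*F(5) = (4 + 7²)*(-3 + 5) = (4 + 49)*2 = 53*2 = 106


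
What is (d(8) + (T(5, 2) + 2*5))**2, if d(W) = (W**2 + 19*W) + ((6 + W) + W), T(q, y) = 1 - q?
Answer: 59536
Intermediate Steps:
d(W) = 6 + W**2 + 21*W (d(W) = (W**2 + 19*W) + (6 + 2*W) = 6 + W**2 + 21*W)
(d(8) + (T(5, 2) + 2*5))**2 = ((6 + 8**2 + 21*8) + ((1 - 1*5) + 2*5))**2 = ((6 + 64 + 168) + ((1 - 5) + 10))**2 = (238 + (-4 + 10))**2 = (238 + 6)**2 = 244**2 = 59536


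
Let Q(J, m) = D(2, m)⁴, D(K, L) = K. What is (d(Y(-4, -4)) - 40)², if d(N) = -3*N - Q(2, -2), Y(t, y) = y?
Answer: 1936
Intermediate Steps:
Q(J, m) = 16 (Q(J, m) = 2⁴ = 16)
d(N) = -16 - 3*N (d(N) = -3*N - 1*16 = -3*N - 16 = -16 - 3*N)
(d(Y(-4, -4)) - 40)² = ((-16 - 3*(-4)) - 40)² = ((-16 + 12) - 40)² = (-4 - 40)² = (-44)² = 1936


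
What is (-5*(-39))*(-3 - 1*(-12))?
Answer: 1755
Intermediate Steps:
(-5*(-39))*(-3 - 1*(-12)) = 195*(-3 + 12) = 195*9 = 1755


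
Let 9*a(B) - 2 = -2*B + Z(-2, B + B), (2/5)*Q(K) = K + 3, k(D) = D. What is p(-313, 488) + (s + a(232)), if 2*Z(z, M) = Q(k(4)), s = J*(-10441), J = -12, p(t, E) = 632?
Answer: 4531451/36 ≈ 1.2587e+5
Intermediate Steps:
Q(K) = 15/2 + 5*K/2 (Q(K) = 5*(K + 3)/2 = 5*(3 + K)/2 = 15/2 + 5*K/2)
s = 125292 (s = -12*(-10441) = 125292)
Z(z, M) = 35/4 (Z(z, M) = (15/2 + (5/2)*4)/2 = (15/2 + 10)/2 = (½)*(35/2) = 35/4)
a(B) = 43/36 - 2*B/9 (a(B) = 2/9 + (-2*B + 35/4)/9 = 2/9 + (35/4 - 2*B)/9 = 2/9 + (35/36 - 2*B/9) = 43/36 - 2*B/9)
p(-313, 488) + (s + a(232)) = 632 + (125292 + (43/36 - 2/9*232)) = 632 + (125292 + (43/36 - 464/9)) = 632 + (125292 - 1813/36) = 632 + 4508699/36 = 4531451/36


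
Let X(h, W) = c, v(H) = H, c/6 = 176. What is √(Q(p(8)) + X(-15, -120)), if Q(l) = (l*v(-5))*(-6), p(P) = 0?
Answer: 4*√66 ≈ 32.496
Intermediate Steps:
c = 1056 (c = 6*176 = 1056)
Q(l) = 30*l (Q(l) = (l*(-5))*(-6) = -5*l*(-6) = 30*l)
X(h, W) = 1056
√(Q(p(8)) + X(-15, -120)) = √(30*0 + 1056) = √(0 + 1056) = √1056 = 4*√66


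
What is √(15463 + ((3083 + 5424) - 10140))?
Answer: √13830 ≈ 117.60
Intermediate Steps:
√(15463 + ((3083 + 5424) - 10140)) = √(15463 + (8507 - 10140)) = √(15463 - 1633) = √13830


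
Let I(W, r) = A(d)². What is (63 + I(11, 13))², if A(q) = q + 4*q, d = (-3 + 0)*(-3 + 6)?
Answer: 4359744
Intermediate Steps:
d = -9 (d = -3*3 = -9)
A(q) = 5*q
I(W, r) = 2025 (I(W, r) = (5*(-9))² = (-45)² = 2025)
(63 + I(11, 13))² = (63 + 2025)² = 2088² = 4359744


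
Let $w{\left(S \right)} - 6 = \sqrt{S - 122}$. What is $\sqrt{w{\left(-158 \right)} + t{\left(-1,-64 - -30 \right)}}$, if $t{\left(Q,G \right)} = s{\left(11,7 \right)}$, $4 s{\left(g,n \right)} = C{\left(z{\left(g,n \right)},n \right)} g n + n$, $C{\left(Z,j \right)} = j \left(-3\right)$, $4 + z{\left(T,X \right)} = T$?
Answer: $\frac{\sqrt{-1586 + 8 i \sqrt{70}}}{2} \approx 0.42008 + 19.917 i$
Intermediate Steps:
$z{\left(T,X \right)} = -4 + T$
$C{\left(Z,j \right)} = - 3 j$
$w{\left(S \right)} = 6 + \sqrt{-122 + S}$ ($w{\left(S \right)} = 6 + \sqrt{S - 122} = 6 + \sqrt{-122 + S}$)
$s{\left(g,n \right)} = \frac{n}{4} - \frac{3 g n^{2}}{4}$ ($s{\left(g,n \right)} = \frac{- 3 n g n + n}{4} = \frac{- 3 g n n + n}{4} = \frac{- 3 g n^{2} + n}{4} = \frac{n - 3 g n^{2}}{4} = \frac{n}{4} - \frac{3 g n^{2}}{4}$)
$t{\left(Q,G \right)} = - \frac{805}{2}$ ($t{\left(Q,G \right)} = \frac{1}{4} \cdot 7 \left(1 - 33 \cdot 7\right) = \frac{1}{4} \cdot 7 \left(1 - 231\right) = \frac{1}{4} \cdot 7 \left(-230\right) = - \frac{805}{2}$)
$\sqrt{w{\left(-158 \right)} + t{\left(-1,-64 - -30 \right)}} = \sqrt{\left(6 + \sqrt{-122 - 158}\right) - \frac{805}{2}} = \sqrt{\left(6 + \sqrt{-280}\right) - \frac{805}{2}} = \sqrt{\left(6 + 2 i \sqrt{70}\right) - \frac{805}{2}} = \sqrt{- \frac{793}{2} + 2 i \sqrt{70}}$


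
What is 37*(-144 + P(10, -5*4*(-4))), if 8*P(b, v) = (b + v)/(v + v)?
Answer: -681651/128 ≈ -5325.4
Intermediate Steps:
P(b, v) = (b + v)/(16*v) (P(b, v) = ((b + v)/(v + v))/8 = ((b + v)/((2*v)))/8 = ((b + v)*(1/(2*v)))/8 = ((b + v)/(2*v))/8 = (b + v)/(16*v))
37*(-144 + P(10, -5*4*(-4))) = 37*(-144 + (10 - 5*4*(-4))/(16*((-5*4*(-4))))) = 37*(-144 + (10 - 20*(-4))/(16*((-20*(-4))))) = 37*(-144 + (1/16)*(10 + 80)/80) = 37*(-144 + (1/16)*(1/80)*90) = 37*(-144 + 9/128) = 37*(-18423/128) = -681651/128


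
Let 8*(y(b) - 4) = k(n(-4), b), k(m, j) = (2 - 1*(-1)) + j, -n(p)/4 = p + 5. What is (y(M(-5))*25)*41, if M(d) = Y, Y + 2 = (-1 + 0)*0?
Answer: 33825/8 ≈ 4228.1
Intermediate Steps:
n(p) = -20 - 4*p (n(p) = -4*(p + 5) = -4*(5 + p) = -20 - 4*p)
Y = -2 (Y = -2 + (-1 + 0)*0 = -2 - 1*0 = -2 + 0 = -2)
k(m, j) = 3 + j (k(m, j) = (2 + 1) + j = 3 + j)
M(d) = -2
y(b) = 35/8 + b/8 (y(b) = 4 + (3 + b)/8 = 4 + (3/8 + b/8) = 35/8 + b/8)
(y(M(-5))*25)*41 = ((35/8 + (⅛)*(-2))*25)*41 = ((35/8 - ¼)*25)*41 = ((33/8)*25)*41 = (825/8)*41 = 33825/8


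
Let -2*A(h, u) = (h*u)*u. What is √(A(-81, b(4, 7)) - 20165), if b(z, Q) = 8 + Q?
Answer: I*√44210/2 ≈ 105.13*I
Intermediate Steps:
A(h, u) = -h*u²/2 (A(h, u) = -h*u*u/2 = -h*u²/2)
√(A(-81, b(4, 7)) - 20165) = √(-½*(-81)*(8 + 7)² - 20165) = √(-½*(-81)*15² - 20165) = √(-½*(-81)*225 - 20165) = √(18225/2 - 20165) = √(-22105/2) = I*√44210/2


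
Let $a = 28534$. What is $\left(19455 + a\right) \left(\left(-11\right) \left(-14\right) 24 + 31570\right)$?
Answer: $1692380074$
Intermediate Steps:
$\left(19455 + a\right) \left(\left(-11\right) \left(-14\right) 24 + 31570\right) = \left(19455 + 28534\right) \left(\left(-11\right) \left(-14\right) 24 + 31570\right) = 47989 \left(154 \cdot 24 + 31570\right) = 47989 \left(3696 + 31570\right) = 47989 \cdot 35266 = 1692380074$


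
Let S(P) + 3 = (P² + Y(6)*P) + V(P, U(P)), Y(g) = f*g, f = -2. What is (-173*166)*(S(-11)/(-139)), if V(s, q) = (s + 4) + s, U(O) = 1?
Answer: 6662576/139 ≈ 47932.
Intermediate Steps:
V(s, q) = 4 + 2*s (V(s, q) = (4 + s) + s = 4 + 2*s)
Y(g) = -2*g
S(P) = 1 + P² - 10*P (S(P) = -3 + ((P² + (-2*6)*P) + (4 + 2*P)) = -3 + ((P² - 12*P) + (4 + 2*P)) = -3 + (4 + P² - 10*P) = 1 + P² - 10*P)
(-173*166)*(S(-11)/(-139)) = (-173*166)*((1 + (-11)² - 10*(-11))/(-139)) = -28718*(1 + 121 + 110)*(-1)/139 = -6662576*(-1)/139 = -28718*(-232/139) = 6662576/139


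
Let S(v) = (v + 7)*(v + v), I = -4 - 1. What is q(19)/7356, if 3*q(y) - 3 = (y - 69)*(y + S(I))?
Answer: 53/22068 ≈ 0.0024017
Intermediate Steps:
I = -5
S(v) = 2*v*(7 + v) (S(v) = (7 + v)*(2*v) = 2*v*(7 + v))
q(y) = 1 + (-69 + y)*(-20 + y)/3 (q(y) = 1 + ((y - 69)*(y + 2*(-5)*(7 - 5)))/3 = 1 + ((-69 + y)*(y + 2*(-5)*2))/3 = 1 + ((-69 + y)*(y - 20))/3 = 1 + ((-69 + y)*(-20 + y))/3 = 1 + (-69 + y)*(-20 + y)/3)
q(19)/7356 = (461 - 89/3*19 + (1/3)*19**2)/7356 = (461 - 1691/3 + (1/3)*361)*(1/7356) = (461 - 1691/3 + 361/3)*(1/7356) = (53/3)*(1/7356) = 53/22068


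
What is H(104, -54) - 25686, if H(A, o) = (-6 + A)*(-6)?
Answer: -26274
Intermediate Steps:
H(A, o) = 36 - 6*A
H(104, -54) - 25686 = (36 - 6*104) - 25686 = (36 - 624) - 25686 = -588 - 25686 = -26274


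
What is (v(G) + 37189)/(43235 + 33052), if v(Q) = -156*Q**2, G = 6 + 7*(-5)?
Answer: -94007/76287 ≈ -1.2323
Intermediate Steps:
G = -29 (G = 6 - 35 = -29)
(v(G) + 37189)/(43235 + 33052) = (-156*(-29)**2 + 37189)/(43235 + 33052) = (-156*841 + 37189)/76287 = (-131196 + 37189)*(1/76287) = -94007*1/76287 = -94007/76287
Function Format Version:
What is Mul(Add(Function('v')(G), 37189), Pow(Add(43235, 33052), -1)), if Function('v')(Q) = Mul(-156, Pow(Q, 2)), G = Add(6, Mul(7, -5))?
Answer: Rational(-94007, 76287) ≈ -1.2323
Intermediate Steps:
G = -29 (G = Add(6, -35) = -29)
Mul(Add(Function('v')(G), 37189), Pow(Add(43235, 33052), -1)) = Mul(Add(Mul(-156, Pow(-29, 2)), 37189), Pow(Add(43235, 33052), -1)) = Mul(Add(Mul(-156, 841), 37189), Pow(76287, -1)) = Mul(Add(-131196, 37189), Rational(1, 76287)) = Mul(-94007, Rational(1, 76287)) = Rational(-94007, 76287)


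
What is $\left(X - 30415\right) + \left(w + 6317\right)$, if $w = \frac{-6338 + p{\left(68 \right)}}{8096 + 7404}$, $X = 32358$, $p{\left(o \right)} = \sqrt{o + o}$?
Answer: $\frac{64011831}{7750} + \frac{\sqrt{34}}{7750} \approx 8259.6$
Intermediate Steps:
$p{\left(o \right)} = \sqrt{2} \sqrt{o}$ ($p{\left(o \right)} = \sqrt{2 o} = \sqrt{2} \sqrt{o}$)
$w = - \frac{3169}{7750} + \frac{\sqrt{34}}{7750}$ ($w = \frac{-6338 + \sqrt{2} \sqrt{68}}{8096 + 7404} = \frac{-6338 + \sqrt{2} \cdot 2 \sqrt{17}}{15500} = \left(-6338 + 2 \sqrt{34}\right) \frac{1}{15500} = - \frac{3169}{7750} + \frac{\sqrt{34}}{7750} \approx -0.40815$)
$\left(X - 30415\right) + \left(w + 6317\right) = \left(32358 - 30415\right) + \left(\left(- \frac{3169}{7750} + \frac{\sqrt{34}}{7750}\right) + 6317\right) = 1943 + \left(\frac{48953581}{7750} + \frac{\sqrt{34}}{7750}\right) = \frac{64011831}{7750} + \frac{\sqrt{34}}{7750}$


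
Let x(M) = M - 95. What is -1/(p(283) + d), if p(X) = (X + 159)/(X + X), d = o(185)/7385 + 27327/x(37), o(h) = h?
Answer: 24243478/11402900553 ≈ 0.0021261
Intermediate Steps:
x(M) = -95 + M
d = -40359833/85666 (d = 185/7385 + 27327/(-95 + 37) = 185*(1/7385) + 27327/(-58) = 37/1477 + 27327*(-1/58) = 37/1477 - 27327/58 = -40359833/85666 ≈ -471.13)
p(X) = (159 + X)/(2*X) (p(X) = (159 + X)/((2*X)) = (159 + X)*(1/(2*X)) = (159 + X)/(2*X))
-1/(p(283) + d) = -1/((½)*(159 + 283)/283 - 40359833/85666) = -1/((½)*(1/283)*442 - 40359833/85666) = -1/(221/283 - 40359833/85666) = -1/(-11402900553/24243478) = -1*(-24243478/11402900553) = 24243478/11402900553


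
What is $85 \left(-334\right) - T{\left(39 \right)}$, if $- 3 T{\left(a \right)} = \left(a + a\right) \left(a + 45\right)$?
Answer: $-26206$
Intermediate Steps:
$T{\left(a \right)} = - \frac{2 a \left(45 + a\right)}{3}$ ($T{\left(a \right)} = - \frac{\left(a + a\right) \left(a + 45\right)}{3} = - \frac{2 a \left(45 + a\right)}{3}$)
$85 \left(-334\right) - T{\left(39 \right)} = 85 \left(-334\right) - \left(- \frac{2}{3}\right) 39 \left(45 + 39\right) = -28390 - \left(- \frac{2}{3}\right) 39 \cdot 84 = -28390 - -2184 = -28390 + 2184 = -26206$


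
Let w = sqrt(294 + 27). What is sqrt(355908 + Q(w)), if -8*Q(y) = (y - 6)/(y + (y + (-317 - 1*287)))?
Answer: sqrt(1719747450 - 5694527*sqrt(321))/(4*sqrt(302 - sqrt(321))) ≈ 596.58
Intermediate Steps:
w = sqrt(321) ≈ 17.916
Q(y) = -(-6 + y)/(8*(-604 + 2*y)) (Q(y) = -(y - 6)/(8*(y + (y + (-317 - 1*287)))) = -(-6 + y)/(8*(y + (y + (-317 - 287)))) = -(-6 + y)/(8*(y + (y - 604))) = -(-6 + y)/(8*(y + (-604 + y))) = -(-6 + y)/(8*(-604 + 2*y)))
sqrt(355908 + Q(w)) = sqrt(355908 + (6 - sqrt(321))/(16*(-302 + sqrt(321))))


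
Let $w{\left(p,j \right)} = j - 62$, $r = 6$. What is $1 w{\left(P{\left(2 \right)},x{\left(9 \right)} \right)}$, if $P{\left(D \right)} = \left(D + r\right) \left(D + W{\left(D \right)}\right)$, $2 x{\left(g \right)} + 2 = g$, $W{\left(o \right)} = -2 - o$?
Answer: $- \frac{117}{2} \approx -58.5$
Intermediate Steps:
$x{\left(g \right)} = -1 + \frac{g}{2}$
$P{\left(D \right)} = -12 - 2 D$ ($P{\left(D \right)} = \left(D + 6\right) \left(D - \left(2 + D\right)\right) = \left(6 + D\right) \left(-2\right) = -12 - 2 D$)
$w{\left(p,j \right)} = -62 + j$
$1 w{\left(P{\left(2 \right)},x{\left(9 \right)} \right)} = 1 \left(-62 + \left(-1 + \frac{1}{2} \cdot 9\right)\right) = 1 \left(-62 + \left(-1 + \frac{9}{2}\right)\right) = 1 \left(-62 + \frac{7}{2}\right) = 1 \left(- \frac{117}{2}\right) = - \frac{117}{2}$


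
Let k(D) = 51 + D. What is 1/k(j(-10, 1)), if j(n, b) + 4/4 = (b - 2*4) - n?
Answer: 1/53 ≈ 0.018868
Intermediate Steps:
j(n, b) = -9 + b - n (j(n, b) = -1 + ((b - 2*4) - n) = -1 + ((b - 8) - n) = -1 + ((-8 + b) - n) = -1 + (-8 + b - n) = -9 + b - n)
1/k(j(-10, 1)) = 1/(51 + (-9 + 1 - 1*(-10))) = 1/(51 + (-9 + 1 + 10)) = 1/(51 + 2) = 1/53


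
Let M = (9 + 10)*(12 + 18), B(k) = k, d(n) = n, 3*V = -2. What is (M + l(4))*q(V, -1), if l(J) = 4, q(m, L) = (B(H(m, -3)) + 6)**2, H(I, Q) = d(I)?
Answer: 146944/9 ≈ 16327.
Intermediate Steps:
V = -2/3 (V = (1/3)*(-2) = -2/3 ≈ -0.66667)
H(I, Q) = I
M = 570 (M = 19*30 = 570)
q(m, L) = (6 + m)**2 (q(m, L) = (m + 6)**2 = (6 + m)**2)
(M + l(4))*q(V, -1) = (570 + 4)*(6 - 2/3)**2 = 574*(16/3)**2 = 574*(256/9) = 146944/9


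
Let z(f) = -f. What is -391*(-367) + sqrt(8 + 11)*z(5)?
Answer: 143497 - 5*sqrt(19) ≈ 1.4348e+5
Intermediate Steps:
-391*(-367) + sqrt(8 + 11)*z(5) = -391*(-367) + sqrt(8 + 11)*(-1*5) = 143497 + sqrt(19)*(-5) = 143497 - 5*sqrt(19)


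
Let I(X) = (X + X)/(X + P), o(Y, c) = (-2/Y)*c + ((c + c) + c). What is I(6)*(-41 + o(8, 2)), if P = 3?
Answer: -142/3 ≈ -47.333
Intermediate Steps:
o(Y, c) = 3*c - 2*c/Y (o(Y, c) = -2*c/Y + (2*c + c) = -2*c/Y + 3*c = 3*c - 2*c/Y)
I(X) = 2*X/(3 + X) (I(X) = (X + X)/(X + 3) = (2*X)/(3 + X) = 2*X/(3 + X))
I(6)*(-41 + o(8, 2)) = (2*6/(3 + 6))*(-41 + 2*(-2 + 3*8)/8) = (2*6/9)*(-41 + 2*(1/8)*(-2 + 24)) = (2*6*(1/9))*(-41 + 2*(1/8)*22) = 4*(-41 + 11/2)/3 = (4/3)*(-71/2) = -142/3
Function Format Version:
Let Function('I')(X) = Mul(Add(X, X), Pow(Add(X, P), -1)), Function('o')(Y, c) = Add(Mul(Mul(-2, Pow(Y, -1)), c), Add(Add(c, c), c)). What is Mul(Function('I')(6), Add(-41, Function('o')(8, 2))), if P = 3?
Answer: Rational(-142, 3) ≈ -47.333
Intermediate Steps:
Function('o')(Y, c) = Add(Mul(3, c), Mul(-2, c, Pow(Y, -1))) (Function('o')(Y, c) = Add(Mul(-2, c, Pow(Y, -1)), Add(Mul(2, c), c)) = Add(Mul(-2, c, Pow(Y, -1)), Mul(3, c)) = Add(Mul(3, c), Mul(-2, c, Pow(Y, -1))))
Function('I')(X) = Mul(2, X, Pow(Add(3, X), -1)) (Function('I')(X) = Mul(Add(X, X), Pow(Add(X, 3), -1)) = Mul(Mul(2, X), Pow(Add(3, X), -1)) = Mul(2, X, Pow(Add(3, X), -1)))
Mul(Function('I')(6), Add(-41, Function('o')(8, 2))) = Mul(Mul(2, 6, Pow(Add(3, 6), -1)), Add(-41, Mul(2, Pow(8, -1), Add(-2, Mul(3, 8))))) = Mul(Mul(2, 6, Pow(9, -1)), Add(-41, Mul(2, Rational(1, 8), Add(-2, 24)))) = Mul(Mul(2, 6, Rational(1, 9)), Add(-41, Mul(2, Rational(1, 8), 22))) = Mul(Rational(4, 3), Add(-41, Rational(11, 2))) = Mul(Rational(4, 3), Rational(-71, 2)) = Rational(-142, 3)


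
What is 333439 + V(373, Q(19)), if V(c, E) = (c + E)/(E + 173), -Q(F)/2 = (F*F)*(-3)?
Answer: 779916360/2339 ≈ 3.3344e+5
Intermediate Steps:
Q(F) = 6*F² (Q(F) = -2*F*F*(-3) = -2*F²*(-3) = -(-6)*F² = 6*F²)
V(c, E) = (E + c)/(173 + E)
333439 + V(373, Q(19)) = 333439 + (6*19² + 373)/(173 + 6*19²) = 333439 + (6*361 + 373)/(173 + 6*361) = 333439 + (2166 + 373)/(173 + 2166) = 333439 + 2539/2339 = 779916360/2339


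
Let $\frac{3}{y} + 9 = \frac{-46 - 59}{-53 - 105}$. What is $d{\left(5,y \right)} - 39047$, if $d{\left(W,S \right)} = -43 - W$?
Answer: $-39095$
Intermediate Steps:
$y = - \frac{158}{439}$ ($y = \frac{3}{-9 + \frac{-46 - 59}{-53 - 105}} = \frac{3}{-9 - \frac{105}{-158}} = \frac{3}{-9 - - \frac{105}{158}} = \frac{3}{-9 + \frac{105}{158}} = \frac{3}{- \frac{1317}{158}} = 3 \left(- \frac{158}{1317}\right) = - \frac{158}{439} \approx -0.35991$)
$d{\left(5,y \right)} - 39047 = \left(-43 - 5\right) - 39047 = -48 - 39047 = -39095$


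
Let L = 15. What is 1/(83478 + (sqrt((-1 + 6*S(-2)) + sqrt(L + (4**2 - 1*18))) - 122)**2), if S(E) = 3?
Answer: 1/(83478 + (122 - sqrt(17 + sqrt(13)))**2) ≈ 1.0280e-5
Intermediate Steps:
1/(83478 + (sqrt((-1 + 6*S(-2)) + sqrt(L + (4**2 - 1*18))) - 122)**2) = 1/(83478 + (sqrt((-1 + 6*3) + sqrt(15 + (4**2 - 1*18))) - 122)**2) = 1/(83478 + (sqrt((-1 + 18) + sqrt(15 + (16 - 18))) - 122)**2) = 1/(83478 + (sqrt(17 + sqrt(15 - 2)) - 122)**2) = 1/(83478 + (sqrt(17 + sqrt(13)) - 122)**2) = 1/(83478 + (-122 + sqrt(17 + sqrt(13)))**2)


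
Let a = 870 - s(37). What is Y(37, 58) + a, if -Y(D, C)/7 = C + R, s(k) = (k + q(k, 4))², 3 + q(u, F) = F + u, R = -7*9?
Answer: -4720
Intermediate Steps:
R = -63
q(u, F) = -3 + F + u (q(u, F) = -3 + (F + u) = -3 + F + u)
s(k) = (1 + 2*k)² (s(k) = (k + (-3 + 4 + k))² = (k + (1 + k))² = (1 + 2*k)²)
Y(D, C) = 441 - 7*C (Y(D, C) = -7*(C - 63) = -7*(-63 + C) = 441 - 7*C)
a = -4755 (a = 870 - (1 + 2*37)² = 870 - (1 + 74)² = 870 - 1*75² = 870 - 1*5625 = 870 - 5625 = -4755)
Y(37, 58) + a = (441 - 7*58) - 4755 = (441 - 406) - 4755 = 35 - 4755 = -4720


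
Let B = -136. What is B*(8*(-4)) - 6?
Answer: 4346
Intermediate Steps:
B*(8*(-4)) - 6 = -1088*(-4) - 6 = -136*(-32) - 6 = 4352 - 6 = 4346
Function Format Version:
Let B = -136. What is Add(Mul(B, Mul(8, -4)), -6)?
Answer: 4346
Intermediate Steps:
Add(Mul(B, Mul(8, -4)), -6) = Add(Mul(-136, Mul(8, -4)), -6) = Add(Mul(-136, -32), -6) = Add(4352, -6) = 4346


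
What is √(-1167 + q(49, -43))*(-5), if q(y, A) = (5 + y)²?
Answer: -5*√1749 ≈ -209.11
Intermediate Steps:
√(-1167 + q(49, -43))*(-5) = √(-1167 + (5 + 49)²)*(-5) = √(-1167 + 54²)*(-5) = √(-1167 + 2916)*(-5) = √1749*(-5) = -5*√1749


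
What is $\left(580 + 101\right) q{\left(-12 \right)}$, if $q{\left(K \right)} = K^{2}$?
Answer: $98064$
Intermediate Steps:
$\left(580 + 101\right) q{\left(-12 \right)} = \left(580 + 101\right) \left(-12\right)^{2} = 681 \cdot 144 = 98064$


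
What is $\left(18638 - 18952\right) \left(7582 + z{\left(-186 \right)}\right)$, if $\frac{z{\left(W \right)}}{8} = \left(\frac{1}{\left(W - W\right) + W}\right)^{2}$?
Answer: $- \frac{20591090080}{8649} \approx -2.3807 \cdot 10^{6}$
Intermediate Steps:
$z{\left(W \right)} = \frac{8}{W^{2}}$ ($z{\left(W \right)} = 8 \left(\frac{1}{\left(W - W\right) + W}\right)^{2} = 8 \left(\frac{1}{0 + W}\right)^{2} = 8 \left(\frac{1}{W}\right)^{2} = \frac{8}{W^{2}}$)
$\left(18638 - 18952\right) \left(7582 + z{\left(-186 \right)}\right) = \left(18638 - 18952\right) \left(7582 + \frac{8}{34596}\right) = - 314 \left(7582 + 8 \cdot \frac{1}{34596}\right) = - 314 \left(7582 + \frac{2}{8649}\right) = \left(-314\right) \frac{65576720}{8649} = - \frac{20591090080}{8649}$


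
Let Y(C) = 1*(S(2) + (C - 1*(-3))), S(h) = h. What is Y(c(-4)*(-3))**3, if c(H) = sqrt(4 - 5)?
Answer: (5 - 3*I)**3 ≈ -10.0 - 198.0*I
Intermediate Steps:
c(H) = I (c(H) = sqrt(-1) = I)
Y(C) = 5 + C (Y(C) = 1*(2 + (C - 1*(-3))) = 1*(2 + (C + 3)) = 1*(2 + (3 + C)) = 1*(5 + C) = 5 + C)
Y(c(-4)*(-3))**3 = (5 + I*(-3))**3 = (5 - 3*I)**3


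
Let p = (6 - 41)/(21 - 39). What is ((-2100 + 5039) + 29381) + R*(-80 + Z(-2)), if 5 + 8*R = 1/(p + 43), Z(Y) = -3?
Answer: 209509281/6472 ≈ 32372.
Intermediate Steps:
p = 35/18 (p = -35/(-18) = -35*(-1/18) = 35/18 ≈ 1.9444)
R = -4027/6472 (R = -5/8 + 1/(8*(35/18 + 43)) = -5/8 + 1/(8*(809/18)) = -5/8 + (⅛)*(18/809) = -5/8 + 9/3236 = -4027/6472 ≈ -0.62222)
((-2100 + 5039) + 29381) + R*(-80 + Z(-2)) = ((-2100 + 5039) + 29381) - 4027*(-80 - 3)/6472 = (2939 + 29381) - 4027/6472*(-83) = 32320 + 334241/6472 = 209509281/6472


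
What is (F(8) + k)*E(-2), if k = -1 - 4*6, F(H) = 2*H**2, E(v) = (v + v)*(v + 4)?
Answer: -824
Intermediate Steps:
E(v) = 2*v*(4 + v) (E(v) = (2*v)*(4 + v) = 2*v*(4 + v))
k = -25 (k = -1 - 24 = -25)
(F(8) + k)*E(-2) = (2*8**2 - 25)*(2*(-2)*(4 - 2)) = (2*64 - 25)*(2*(-2)*2) = (128 - 25)*(-8) = 103*(-8) = -824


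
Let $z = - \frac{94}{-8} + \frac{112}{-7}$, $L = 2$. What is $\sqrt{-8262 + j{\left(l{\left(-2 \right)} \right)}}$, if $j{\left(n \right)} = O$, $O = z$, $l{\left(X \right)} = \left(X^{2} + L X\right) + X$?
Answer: $\frac{i \sqrt{33065}}{2} \approx 90.919 i$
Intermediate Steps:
$l{\left(X \right)} = X^{2} + 3 X$ ($l{\left(X \right)} = \left(X^{2} + 2 X\right) + X = X^{2} + 3 X$)
$z = - \frac{17}{4}$ ($z = \left(-94\right) \left(- \frac{1}{8}\right) + 112 \left(- \frac{1}{7}\right) = \frac{47}{4} - 16 = - \frac{17}{4} \approx -4.25$)
$O = - \frac{17}{4} \approx -4.25$
$j{\left(n \right)} = - \frac{17}{4}$
$\sqrt{-8262 + j{\left(l{\left(-2 \right)} \right)}} = \sqrt{-8262 - \frac{17}{4}} = \sqrt{- \frac{33065}{4}} = \frac{i \sqrt{33065}}{2}$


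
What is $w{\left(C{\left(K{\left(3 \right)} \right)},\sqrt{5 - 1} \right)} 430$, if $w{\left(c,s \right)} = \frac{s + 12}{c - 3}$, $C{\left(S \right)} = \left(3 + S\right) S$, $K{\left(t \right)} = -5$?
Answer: $860$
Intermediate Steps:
$C{\left(S \right)} = S \left(3 + S\right)$
$w{\left(c,s \right)} = \frac{12 + s}{-3 + c}$
$w{\left(C{\left(K{\left(3 \right)} \right)},\sqrt{5 - 1} \right)} 430 = \frac{12 + \sqrt{5 - 1}}{-3 - 5 \left(3 - 5\right)} 430 = \frac{12 + \sqrt{4}}{-3 - -10} \cdot 430 = \frac{12 + 2}{-3 + 10} \cdot 430 = \frac{1}{7} \cdot 14 \cdot 430 = 2 \cdot 430 = 860$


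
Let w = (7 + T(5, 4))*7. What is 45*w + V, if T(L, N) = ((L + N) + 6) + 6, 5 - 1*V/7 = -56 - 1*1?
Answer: 9254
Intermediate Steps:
V = 434 (V = 35 - 7*(-56 - 1*1) = 35 - 7*(-56 - 1) = 35 - 7*(-57) = 35 + 399 = 434)
T(L, N) = 12 + L + N (T(L, N) = (6 + L + N) + 6 = 12 + L + N)
w = 196 (w = (7 + (12 + 5 + 4))*7 = (7 + 21)*7 = 28*7 = 196)
45*w + V = 45*196 + 434 = 8820 + 434 = 9254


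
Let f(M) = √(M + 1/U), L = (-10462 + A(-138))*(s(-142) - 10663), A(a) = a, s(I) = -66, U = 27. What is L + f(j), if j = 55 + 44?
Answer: 113727400 + √8022/9 ≈ 1.1373e+8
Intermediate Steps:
j = 99
L = 113727400 (L = (-10462 - 138)*(-66 - 10663) = -10600*(-10729) = 113727400)
f(M) = √(1/27 + M) (f(M) = √(M + 1/27) = √(1/27 + M))
L + f(j) = 113727400 + √(3 + 81*99)/9 = 113727400 + √(3 + 8019)/9 = 113727400 + √8022/9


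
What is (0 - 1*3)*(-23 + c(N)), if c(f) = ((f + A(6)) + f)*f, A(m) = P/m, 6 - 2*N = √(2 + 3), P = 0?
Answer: 15/2 + 18*√5 ≈ 47.749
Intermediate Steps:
N = 3 - √5/2 (N = 3 - √(2 + 3)/2 = 3 - √5/2 ≈ 1.8820)
A(m) = 0 (A(m) = 0/m = 0)
c(f) = 2*f² (c(f) = ((f + 0) + f)*f = (f + f)*f = (2*f)*f = 2*f²)
(0 - 1*3)*(-23 + c(N)) = (0 - 1*3)*(-23 + 2*(3 - √5/2)²) = (0 - 3)*(-23 + 2*(3 - √5/2)²) = -3*(-23 + 2*(3 - √5/2)²) = 69 - 6*(3 - √5/2)²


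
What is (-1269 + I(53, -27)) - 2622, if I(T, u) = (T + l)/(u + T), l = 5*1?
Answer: -50554/13 ≈ -3888.8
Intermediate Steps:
l = 5
I(T, u) = (5 + T)/(T + u) (I(T, u) = (T + 5)/(u + T) = (5 + T)/(T + u))
(-1269 + I(53, -27)) - 2622 = (-1269 + (5 + 53)/(53 - 27)) - 2622 = (-1269 + 58/26) - 2622 = (-1269 + (1/26)*58) - 2622 = (-1269 + 29/13) - 2622 = -16468/13 - 2622 = -50554/13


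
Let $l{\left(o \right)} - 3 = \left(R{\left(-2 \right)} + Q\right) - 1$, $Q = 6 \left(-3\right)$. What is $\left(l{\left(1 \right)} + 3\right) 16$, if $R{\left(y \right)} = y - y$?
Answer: $-208$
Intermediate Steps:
$R{\left(y \right)} = 0$
$Q = -18$
$l{\left(o \right)} = -16$ ($l{\left(o \right)} = 3 + \left(\left(0 - 18\right) - 1\right) = 3 - 19 = -16$)
$\left(l{\left(1 \right)} + 3\right) 16 = \left(-16 + 3\right) 16 = \left(-13\right) 16 = -208$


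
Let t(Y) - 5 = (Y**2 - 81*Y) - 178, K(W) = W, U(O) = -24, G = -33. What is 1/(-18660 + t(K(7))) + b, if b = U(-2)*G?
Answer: 15325991/19351 ≈ 792.00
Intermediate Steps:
b = 792 (b = -24*(-33) = 792)
t(Y) = -173 + Y**2 - 81*Y (t(Y) = 5 + ((Y**2 - 81*Y) - 178) = 5 + (-178 + Y**2 - 81*Y) = -173 + Y**2 - 81*Y)
1/(-18660 + t(K(7))) + b = 1/(-18660 + (-173 + 7**2 - 81*7)) + 792 = 1/(-18660 + (-173 + 49 - 567)) + 792 = 1/(-18660 - 691) + 792 = 1/(-19351) + 792 = -1/19351 + 792 = 15325991/19351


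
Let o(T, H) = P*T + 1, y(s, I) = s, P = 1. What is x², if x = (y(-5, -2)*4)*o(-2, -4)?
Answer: 400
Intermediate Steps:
o(T, H) = 1 + T (o(T, H) = 1*T + 1 = T + 1 = 1 + T)
x = 20 (x = (-5*4)*(1 - 2) = -20*(-1) = 20)
x² = 20² = 400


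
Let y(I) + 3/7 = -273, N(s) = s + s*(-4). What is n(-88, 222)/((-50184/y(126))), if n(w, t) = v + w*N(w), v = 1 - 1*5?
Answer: -1853071/14637 ≈ -126.60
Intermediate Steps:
N(s) = -3*s (N(s) = s - 4*s = -3*s)
v = -4 (v = 1 - 5 = -4)
y(I) = -1914/7 (y(I) = -3/7 - 273 = -1914/7)
n(w, t) = -4 - 3*w**2 (n(w, t) = -4 + w*(-3*w) = -4 - 3*w**2)
n(-88, 222)/((-50184/y(126))) = (-4 - 3*(-88)**2)/((-50184/(-1914/7))) = (-4 - 3*7744)/((-50184*(-7/1914))) = (-4 - 23232)/(58548/319) = -23236*319/58548 = -1853071/14637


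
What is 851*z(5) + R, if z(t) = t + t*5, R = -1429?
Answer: 24101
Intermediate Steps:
z(t) = 6*t (z(t) = t + 5*t = 6*t)
851*z(5) + R = 851*(6*5) - 1429 = 851*30 - 1429 = 25530 - 1429 = 24101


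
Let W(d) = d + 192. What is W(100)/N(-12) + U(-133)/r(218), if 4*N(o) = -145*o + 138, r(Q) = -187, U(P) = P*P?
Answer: -16500763/175593 ≈ -93.972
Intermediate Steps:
U(P) = P**2
W(d) = 192 + d
N(o) = 69/2 - 145*o/4 (N(o) = (-145*o + 138)/4 = (138 - 145*o)/4 = 69/2 - 145*o/4)
W(100)/N(-12) + U(-133)/r(218) = (192 + 100)/(69/2 - 145/4*(-12)) + (-133)**2/(-187) = 292/(69/2 + 435) + 17689*(-1/187) = 292/(939/2) - 17689/187 = 292*(2/939) - 17689/187 = 584/939 - 17689/187 = -16500763/175593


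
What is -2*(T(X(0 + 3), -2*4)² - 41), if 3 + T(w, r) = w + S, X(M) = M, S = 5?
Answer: 32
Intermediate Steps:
T(w, r) = 2 + w (T(w, r) = -3 + (w + 5) = -3 + (5 + w) = 2 + w)
-2*(T(X(0 + 3), -2*4)² - 41) = -2*((2 + (0 + 3))² - 41) = -2*((2 + 3)² - 41) = -2*(5² - 41) = -2*(25 - 41) = -2*(-16) = 32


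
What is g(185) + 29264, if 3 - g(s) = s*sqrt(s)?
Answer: 29267 - 185*sqrt(185) ≈ 26751.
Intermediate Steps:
g(s) = 3 - s**(3/2) (g(s) = 3 - s*sqrt(s) = 3 - s**(3/2))
g(185) + 29264 = (3 - 185**(3/2)) + 29264 = (3 - 185*sqrt(185)) + 29264 = 29267 - 185*sqrt(185)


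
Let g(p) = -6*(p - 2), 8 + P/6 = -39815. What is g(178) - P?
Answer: 237882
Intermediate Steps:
P = -238938 (P = -48 + 6*(-39815) = -48 - 238890 = -238938)
g(p) = 12 - 6*p (g(p) = -6*(-2 + p) = 12 - 6*p)
g(178) - P = (12 - 6*178) - 1*(-238938) = (12 - 1068) + 238938 = -1056 + 238938 = 237882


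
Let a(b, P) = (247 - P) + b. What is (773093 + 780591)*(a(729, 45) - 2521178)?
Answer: -3915667439948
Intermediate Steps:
a(b, P) = 247 + b - P
(773093 + 780591)*(a(729, 45) - 2521178) = (773093 + 780591)*((247 + 729 - 1*45) - 2521178) = 1553684*((247 + 729 - 45) - 2521178) = 1553684*(931 - 2521178) = 1553684*(-2520247) = -3915667439948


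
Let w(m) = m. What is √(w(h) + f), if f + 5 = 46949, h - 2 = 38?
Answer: 2*√11746 ≈ 216.76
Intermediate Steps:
h = 40 (h = 2 + 38 = 40)
f = 46944 (f = -5 + 46949 = 46944)
√(w(h) + f) = √(40 + 46944) = √46984 = 2*√11746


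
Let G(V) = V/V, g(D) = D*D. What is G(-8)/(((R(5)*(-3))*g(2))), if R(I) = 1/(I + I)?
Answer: -5/6 ≈ -0.83333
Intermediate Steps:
g(D) = D**2
R(I) = 1/(2*I)
G(V) = 1
G(-8)/(((R(5)*(-3))*g(2))) = 1/((((1/2)/5)*(-3))*2**2) = 1/((((1/2)*(1/5))*(-3))*4) = 1/(((1/10)*(-3))*4) = 1/(-3/10*4) = 1/(-6/5) = 1*(-5/6) = -5/6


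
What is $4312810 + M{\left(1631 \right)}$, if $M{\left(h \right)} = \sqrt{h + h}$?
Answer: $4312810 + \sqrt{3262} \approx 4.3129 \cdot 10^{6}$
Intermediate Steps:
$M{\left(h \right)} = \sqrt{2} \sqrt{h}$ ($M{\left(h \right)} = \sqrt{2 h} = \sqrt{2} \sqrt{h}$)
$4312810 + M{\left(1631 \right)} = 4312810 + \sqrt{2} \sqrt{1631} = 4312810 + \sqrt{3262}$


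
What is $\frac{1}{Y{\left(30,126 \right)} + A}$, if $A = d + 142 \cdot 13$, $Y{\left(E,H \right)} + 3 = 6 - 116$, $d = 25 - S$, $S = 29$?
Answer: $\frac{1}{1729} \approx 0.00057837$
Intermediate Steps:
$d = -4$ ($d = 25 - 29 = -4$)
$Y{\left(E,H \right)} = -113$ ($Y{\left(E,H \right)} = -3 + \left(6 - 116\right) = -3 - 110 = -113$)
$A = 1842$ ($A = -4 + 142 \cdot 13 = -4 + 1846 = 1842$)
$\frac{1}{Y{\left(30,126 \right)} + A} = \frac{1}{-113 + 1842} = \frac{1}{1729}$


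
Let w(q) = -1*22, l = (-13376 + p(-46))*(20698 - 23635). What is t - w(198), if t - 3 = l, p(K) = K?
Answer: 39420439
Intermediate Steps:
l = 39420414 (l = (-13376 - 46)*(20698 - 23635) = -13422*(-2937) = 39420414)
w(q) = -22
t = 39420417 (t = 3 + 39420414 = 39420417)
t - w(198) = 39420417 - 1*(-22) = 39420417 + 22 = 39420439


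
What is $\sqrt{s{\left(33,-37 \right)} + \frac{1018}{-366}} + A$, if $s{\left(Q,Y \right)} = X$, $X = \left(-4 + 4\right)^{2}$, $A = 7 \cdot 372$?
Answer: $2604 + \frac{i \sqrt{93147}}{183} \approx 2604.0 + 1.6678 i$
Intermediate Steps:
$A = 2604$
$X = 0$ ($X = 0^{2} = 0$)
$s{\left(Q,Y \right)} = 0$
$\sqrt{s{\left(33,-37 \right)} + \frac{1018}{-366}} + A = \sqrt{0 + \frac{1018}{-366}} + 2604 = \sqrt{0 + 1018 \left(- \frac{1}{366}\right)} + 2604 = \sqrt{0 - \frac{509}{183}} + 2604 = \sqrt{- \frac{509}{183}} + 2604 = \frac{i \sqrt{93147}}{183} + 2604 = 2604 + \frac{i \sqrt{93147}}{183}$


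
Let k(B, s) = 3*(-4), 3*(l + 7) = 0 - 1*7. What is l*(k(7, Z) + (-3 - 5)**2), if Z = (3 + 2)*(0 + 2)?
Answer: -1456/3 ≈ -485.33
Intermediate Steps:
Z = 10 (Z = 5*2 = 10)
l = -28/3 (l = -7 + (0 - 1*7)/3 = -7 + (0 - 7)/3 = -7 + (1/3)*(-7) = -7 - 7/3 = -28/3 ≈ -9.3333)
k(B, s) = -12
l*(k(7, Z) + (-3 - 5)**2) = -28*(-12 + (-3 - 5)**2)/3 = -28*(-12 + (-8)**2)/3 = -28*(-12 + 64)/3 = -28/3*52 = -1456/3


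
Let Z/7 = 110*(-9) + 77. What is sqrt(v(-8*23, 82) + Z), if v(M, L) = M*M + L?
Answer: 13*sqrt(163) ≈ 165.97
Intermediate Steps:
v(M, L) = L + M**2 (v(M, L) = M**2 + L = L + M**2)
Z = -6391 (Z = 7*(110*(-9) + 77) = 7*(-990 + 77) = 7*(-913) = -6391)
sqrt(v(-8*23, 82) + Z) = sqrt((82 + (-8*23)**2) - 6391) = sqrt((82 + (-184)**2) - 6391) = sqrt((82 + 33856) - 6391) = sqrt(33938 - 6391) = sqrt(27547) = 13*sqrt(163)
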